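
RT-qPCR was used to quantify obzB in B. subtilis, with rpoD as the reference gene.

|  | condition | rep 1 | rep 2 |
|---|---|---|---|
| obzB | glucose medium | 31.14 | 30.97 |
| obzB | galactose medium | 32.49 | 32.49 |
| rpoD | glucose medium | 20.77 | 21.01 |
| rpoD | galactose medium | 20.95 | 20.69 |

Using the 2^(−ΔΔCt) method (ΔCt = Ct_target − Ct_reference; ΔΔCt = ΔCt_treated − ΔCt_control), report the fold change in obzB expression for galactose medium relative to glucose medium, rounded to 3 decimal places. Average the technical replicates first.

Mean Ct: obzB glucose medium 31.055; obzB galactose medium 32.490; rpoD glucose medium 20.890; rpoD galactose medium 20.820
ΔCt(glucose medium) = 31.055 − 20.890 = 10.165
ΔCt(galactose medium) = 32.490 − 20.820 = 11.670
ΔΔCt = 11.670 − 10.165 = 1.505
Fold change = 2^(−1.505) = 0.3523

0.352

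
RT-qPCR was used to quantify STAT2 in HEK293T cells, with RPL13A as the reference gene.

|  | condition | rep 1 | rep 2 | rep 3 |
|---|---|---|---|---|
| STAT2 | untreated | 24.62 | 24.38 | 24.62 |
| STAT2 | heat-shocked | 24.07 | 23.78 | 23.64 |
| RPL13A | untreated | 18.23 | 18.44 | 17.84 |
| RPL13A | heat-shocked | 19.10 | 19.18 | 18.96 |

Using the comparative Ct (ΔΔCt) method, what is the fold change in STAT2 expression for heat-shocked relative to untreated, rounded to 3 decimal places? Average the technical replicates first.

3.074

Mean Ct: STAT2 untreated 24.540; STAT2 heat-shocked 23.830; RPL13A untreated 18.170; RPL13A heat-shocked 19.080
ΔCt(untreated) = 24.540 − 18.170 = 6.370
ΔCt(heat-shocked) = 23.830 − 19.080 = 4.750
ΔΔCt = 4.750 − 6.370 = -1.620
Fold change = 2^(−(-1.620)) = 2^1.620 = 3.0738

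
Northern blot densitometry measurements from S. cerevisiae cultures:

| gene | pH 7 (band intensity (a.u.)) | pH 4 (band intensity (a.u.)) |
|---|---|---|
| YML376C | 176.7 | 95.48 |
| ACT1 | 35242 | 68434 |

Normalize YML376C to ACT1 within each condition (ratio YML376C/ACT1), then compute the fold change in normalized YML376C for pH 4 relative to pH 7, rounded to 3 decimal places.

0.278

YML376C/ACT1 (pH 7) = 176.7 / 35242 = 0.0050139
YML376C/ACT1 (pH 4) = 95.48 / 68434 = 0.0013952
Fold change = 0.0013952 / 0.0050139 = 0.2783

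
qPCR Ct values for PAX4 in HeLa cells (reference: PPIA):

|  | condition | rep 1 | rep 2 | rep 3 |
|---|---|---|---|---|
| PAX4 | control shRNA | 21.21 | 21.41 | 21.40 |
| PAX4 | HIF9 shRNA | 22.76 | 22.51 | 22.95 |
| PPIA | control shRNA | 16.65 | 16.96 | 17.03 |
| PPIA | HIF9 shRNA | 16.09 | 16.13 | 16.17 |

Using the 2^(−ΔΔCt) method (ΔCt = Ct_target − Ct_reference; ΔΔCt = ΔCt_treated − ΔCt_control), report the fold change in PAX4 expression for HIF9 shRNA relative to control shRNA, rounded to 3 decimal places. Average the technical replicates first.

Mean Ct: PAX4 control shRNA 21.340; PAX4 HIF9 shRNA 22.740; PPIA control shRNA 16.880; PPIA HIF9 shRNA 16.130
ΔCt(control shRNA) = 21.340 − 16.880 = 4.460
ΔCt(HIF9 shRNA) = 22.740 − 16.130 = 6.610
ΔΔCt = 6.610 − 4.460 = 2.150
Fold change = 2^(−2.150) = 0.2253

0.225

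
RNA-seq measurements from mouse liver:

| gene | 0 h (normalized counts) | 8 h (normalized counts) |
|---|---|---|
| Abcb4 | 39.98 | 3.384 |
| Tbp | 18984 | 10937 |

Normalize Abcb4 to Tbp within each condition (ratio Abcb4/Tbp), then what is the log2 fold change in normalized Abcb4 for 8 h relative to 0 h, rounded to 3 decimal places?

Abcb4/Tbp (0 h) = 39.98 / 18984 = 0.002106
Abcb4/Tbp (8 h) = 3.384 / 10937 = 0.00030941
Fold change = 0.00030941 / 0.002106 = 0.1469
log2(0.1469) = -2.7669

-2.767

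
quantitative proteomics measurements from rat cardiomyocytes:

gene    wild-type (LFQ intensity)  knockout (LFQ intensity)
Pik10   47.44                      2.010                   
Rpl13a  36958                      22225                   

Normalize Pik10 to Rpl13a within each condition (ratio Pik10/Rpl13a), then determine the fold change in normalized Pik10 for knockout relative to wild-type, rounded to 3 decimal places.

0.070

Pik10/Rpl13a (wild-type) = 47.44 / 36958 = 0.0012836
Pik10/Rpl13a (knockout) = 2.010 / 22225 = 9.0439e-05
Fold change = 9.0439e-05 / 0.0012836 = 0.0705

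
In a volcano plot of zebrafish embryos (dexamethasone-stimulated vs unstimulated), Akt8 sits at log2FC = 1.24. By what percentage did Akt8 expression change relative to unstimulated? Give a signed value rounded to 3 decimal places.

Fold change = 2^(1.24) = 2.3620
Percent change = (FC − 1) × 100% = (2.3620 − 1) × 100 = 136.199%

136.199%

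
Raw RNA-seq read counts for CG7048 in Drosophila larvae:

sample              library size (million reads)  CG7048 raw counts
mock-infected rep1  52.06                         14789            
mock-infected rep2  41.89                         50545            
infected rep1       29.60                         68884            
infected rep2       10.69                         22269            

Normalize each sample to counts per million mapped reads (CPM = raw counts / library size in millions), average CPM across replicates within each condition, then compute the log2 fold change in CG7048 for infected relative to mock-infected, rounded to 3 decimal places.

1.565

CPM(mock-infected rep1) = 14789 / 52.06 = 284.0761
CPM(mock-infected rep2) = 50545 / 41.89 = 1206.6126
CPM(infected rep1) = 68884 / 29.60 = 2327.1622
CPM(infected rep2) = 22269 / 10.69 = 2083.1618
mean CPM(mock-infected) = 745.3443; mean CPM(infected) = 2205.1620
Fold change = 2205.1620 / 745.3443 = 2.95858
log2(2.95858) = 1.5649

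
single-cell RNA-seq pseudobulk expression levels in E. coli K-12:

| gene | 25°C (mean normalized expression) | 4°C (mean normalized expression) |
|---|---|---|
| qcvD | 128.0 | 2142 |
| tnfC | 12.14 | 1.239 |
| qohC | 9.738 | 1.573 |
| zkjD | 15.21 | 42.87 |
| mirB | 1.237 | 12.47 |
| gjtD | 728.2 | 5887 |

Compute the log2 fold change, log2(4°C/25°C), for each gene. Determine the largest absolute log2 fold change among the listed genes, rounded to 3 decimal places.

4.065

log2(2142/128.0) = 4.065  (qcvD)
log2(1.239/12.14) = -3.293  (tnfC)
log2(1.573/9.738) = -2.630  (qohC)
log2(42.87/15.21) = 1.495  (zkjD)
log2(12.47/1.237) = 3.334  (mirB)
log2(5887/728.2) = 3.015  (gjtD)
The largest magnitude belongs to qcvD.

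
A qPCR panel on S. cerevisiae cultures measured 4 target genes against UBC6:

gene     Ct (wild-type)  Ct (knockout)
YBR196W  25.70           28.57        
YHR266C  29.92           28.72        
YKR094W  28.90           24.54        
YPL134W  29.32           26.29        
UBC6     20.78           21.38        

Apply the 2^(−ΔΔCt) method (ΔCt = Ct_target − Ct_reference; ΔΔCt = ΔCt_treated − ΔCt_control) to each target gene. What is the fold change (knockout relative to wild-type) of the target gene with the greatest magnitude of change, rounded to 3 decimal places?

31.125

YBR196W: ΔΔCt = (28.57−21.38) − (25.70−20.78) = 7.19 − 4.92 = 2.27; fold change = 2^-2.27 = 0.207
YHR266C: ΔΔCt = (28.72−21.38) − (29.92−20.78) = 7.34 − 9.14 = -1.80; fold change = 2^1.80 = 3.482
YKR094W: ΔΔCt = (24.54−21.38) − (28.90−20.78) = 3.16 − 8.12 = -4.96; fold change = 2^4.96 = 31.125
YPL134W: ΔΔCt = (26.29−21.38) − (29.32−20.78) = 4.91 − 8.54 = -3.63; fold change = 2^3.63 = 12.381
YKR094W has the largest |ΔΔCt| = 4.96.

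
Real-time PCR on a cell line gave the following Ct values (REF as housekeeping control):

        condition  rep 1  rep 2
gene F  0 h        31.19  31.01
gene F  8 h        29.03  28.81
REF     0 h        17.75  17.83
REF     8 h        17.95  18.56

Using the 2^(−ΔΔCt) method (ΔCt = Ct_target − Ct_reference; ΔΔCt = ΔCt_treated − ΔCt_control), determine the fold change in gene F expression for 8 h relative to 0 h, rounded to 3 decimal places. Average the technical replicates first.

6.255

Mean Ct: gene F 0 h 31.100; gene F 8 h 28.920; REF 0 h 17.790; REF 8 h 18.255
ΔCt(0 h) = 31.100 − 17.790 = 13.310
ΔCt(8 h) = 28.920 − 18.255 = 10.665
ΔΔCt = 10.665 − 13.310 = -2.645
Fold change = 2^(−(-2.645)) = 2^2.645 = 6.2550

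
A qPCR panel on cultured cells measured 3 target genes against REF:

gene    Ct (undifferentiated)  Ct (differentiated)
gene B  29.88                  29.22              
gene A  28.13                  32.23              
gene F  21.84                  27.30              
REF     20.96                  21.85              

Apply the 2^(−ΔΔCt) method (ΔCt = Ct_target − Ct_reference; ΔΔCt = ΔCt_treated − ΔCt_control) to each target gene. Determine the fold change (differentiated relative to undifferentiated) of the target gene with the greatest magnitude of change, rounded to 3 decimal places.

gene B: ΔΔCt = (29.22−21.85) − (29.88−20.96) = 7.37 − 8.92 = -1.55; fold change = 2^1.55 = 2.928
gene A: ΔΔCt = (32.23−21.85) − (28.13−20.96) = 10.38 − 7.17 = 3.21; fold change = 2^-3.21 = 0.108
gene F: ΔΔCt = (27.30−21.85) − (21.84−20.96) = 5.45 − 0.88 = 4.57; fold change = 2^-4.57 = 0.042
gene F has the largest |ΔΔCt| = 4.57.

0.042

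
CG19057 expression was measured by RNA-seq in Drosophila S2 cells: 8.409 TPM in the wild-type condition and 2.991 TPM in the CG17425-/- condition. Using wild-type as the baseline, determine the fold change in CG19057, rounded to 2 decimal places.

Fold change = 2.991 / 8.409 = 0.356
CG19057 is downregulated.

0.36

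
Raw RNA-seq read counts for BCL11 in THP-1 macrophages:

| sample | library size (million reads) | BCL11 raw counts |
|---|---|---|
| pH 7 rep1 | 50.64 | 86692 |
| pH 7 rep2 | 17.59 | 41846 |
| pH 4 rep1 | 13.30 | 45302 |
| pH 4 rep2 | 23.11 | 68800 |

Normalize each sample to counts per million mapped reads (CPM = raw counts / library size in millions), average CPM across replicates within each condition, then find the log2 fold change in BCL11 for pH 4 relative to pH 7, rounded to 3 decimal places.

0.642

CPM(pH 7 rep1) = 86692 / 50.64 = 1711.9273
CPM(pH 7 rep2) = 41846 / 17.59 = 2378.9653
CPM(pH 4 rep1) = 45302 / 13.30 = 3406.1654
CPM(pH 4 rep2) = 68800 / 23.11 = 2977.0662
mean CPM(pH 7) = 2045.4463; mean CPM(pH 4) = 3191.6158
Fold change = 3191.6158 / 2045.4463 = 1.56035
log2(1.56035) = 0.6419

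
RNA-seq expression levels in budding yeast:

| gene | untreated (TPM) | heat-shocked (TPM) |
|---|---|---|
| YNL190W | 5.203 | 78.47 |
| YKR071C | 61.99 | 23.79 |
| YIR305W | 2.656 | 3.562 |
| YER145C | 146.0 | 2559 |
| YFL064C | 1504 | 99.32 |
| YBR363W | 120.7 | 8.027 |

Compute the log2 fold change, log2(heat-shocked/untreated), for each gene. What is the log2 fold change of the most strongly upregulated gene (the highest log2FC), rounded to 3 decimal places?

4.132

log2(78.47/5.203) = 3.915  (YNL190W)
log2(23.79/61.99) = -1.382  (YKR071C)
log2(3.562/2.656) = 0.423  (YIR305W)
log2(2559/146.0) = 4.132  (YER145C)
log2(99.32/1504) = -3.921  (YFL064C)
log2(8.027/120.7) = -3.910  (YBR363W)
YER145C is most strongly upregulated.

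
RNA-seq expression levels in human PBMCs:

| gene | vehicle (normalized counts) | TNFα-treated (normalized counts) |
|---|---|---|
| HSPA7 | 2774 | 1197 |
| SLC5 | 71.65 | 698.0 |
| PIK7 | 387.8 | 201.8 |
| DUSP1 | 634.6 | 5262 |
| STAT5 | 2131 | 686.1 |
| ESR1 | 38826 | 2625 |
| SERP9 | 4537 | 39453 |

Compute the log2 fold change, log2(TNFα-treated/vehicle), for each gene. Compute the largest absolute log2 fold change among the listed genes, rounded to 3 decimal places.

log2(1197/2774) = -1.213  (HSPA7)
log2(698.0/71.65) = 3.284  (SLC5)
log2(201.8/387.8) = -0.942  (PIK7)
log2(5262/634.6) = 3.052  (DUSP1)
log2(686.1/2131) = -1.635  (STAT5)
log2(2625/38826) = -3.887  (ESR1)
log2(39453/4537) = 3.120  (SERP9)
The largest magnitude belongs to ESR1.

3.887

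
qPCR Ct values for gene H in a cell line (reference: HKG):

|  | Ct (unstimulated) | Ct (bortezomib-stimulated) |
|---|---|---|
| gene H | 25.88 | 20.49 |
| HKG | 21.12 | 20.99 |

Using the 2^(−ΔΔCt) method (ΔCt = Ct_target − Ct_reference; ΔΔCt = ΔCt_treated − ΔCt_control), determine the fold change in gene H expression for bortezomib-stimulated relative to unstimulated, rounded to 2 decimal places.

ΔCt(unstimulated) = 25.880 − 21.120 = 4.760
ΔCt(bortezomib-stimulated) = 20.490 − 20.990 = -0.500
ΔΔCt = -0.500 − 4.760 = -5.260
Fold change = 2^(−(-5.260)) = 2^5.260 = 38.319

38.32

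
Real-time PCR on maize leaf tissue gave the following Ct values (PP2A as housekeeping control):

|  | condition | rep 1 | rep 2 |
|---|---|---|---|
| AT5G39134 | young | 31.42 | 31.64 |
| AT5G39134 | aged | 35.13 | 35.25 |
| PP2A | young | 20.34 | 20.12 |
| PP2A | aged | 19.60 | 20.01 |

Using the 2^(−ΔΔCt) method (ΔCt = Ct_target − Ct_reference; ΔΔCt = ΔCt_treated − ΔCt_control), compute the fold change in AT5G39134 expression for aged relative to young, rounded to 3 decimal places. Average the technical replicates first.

Mean Ct: AT5G39134 young 31.530; AT5G39134 aged 35.190; PP2A young 20.230; PP2A aged 19.805
ΔCt(young) = 31.530 − 20.230 = 11.300
ΔCt(aged) = 35.190 − 19.805 = 15.385
ΔΔCt = 15.385 − 11.300 = 4.085
Fold change = 2^(−4.085) = 0.0589

0.059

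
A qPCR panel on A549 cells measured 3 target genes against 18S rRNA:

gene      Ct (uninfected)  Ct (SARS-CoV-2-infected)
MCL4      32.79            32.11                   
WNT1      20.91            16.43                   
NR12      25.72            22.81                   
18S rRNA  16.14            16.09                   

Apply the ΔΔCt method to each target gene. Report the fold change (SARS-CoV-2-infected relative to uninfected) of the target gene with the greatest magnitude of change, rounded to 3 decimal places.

MCL4: ΔΔCt = (32.11−16.09) − (32.79−16.14) = 16.02 − 16.65 = -0.63; fold change = 2^0.63 = 1.548
WNT1: ΔΔCt = (16.43−16.09) − (20.91−16.14) = 0.34 − 4.77 = -4.43; fold change = 2^4.43 = 21.556
NR12: ΔΔCt = (22.81−16.09) − (25.72−16.14) = 6.72 − 9.58 = -2.86; fold change = 2^2.86 = 7.260
WNT1 has the largest |ΔΔCt| = 4.43.

21.556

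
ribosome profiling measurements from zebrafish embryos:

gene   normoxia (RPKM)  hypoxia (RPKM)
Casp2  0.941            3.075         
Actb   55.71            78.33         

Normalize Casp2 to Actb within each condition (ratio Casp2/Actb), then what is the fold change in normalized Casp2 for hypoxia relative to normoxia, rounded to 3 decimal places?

2.324

Casp2/Actb (normoxia) = 0.941 / 55.71 = 0.016891
Casp2/Actb (hypoxia) = 3.075 / 78.33 = 0.039257
Fold change = 0.039257 / 0.016891 = 2.3241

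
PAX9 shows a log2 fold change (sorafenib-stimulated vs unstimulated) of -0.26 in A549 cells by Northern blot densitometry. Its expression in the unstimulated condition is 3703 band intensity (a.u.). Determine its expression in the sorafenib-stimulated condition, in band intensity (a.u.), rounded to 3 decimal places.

Fold change = 2^(-0.26) = 0.8351
sorafenib-stimulated expression = 3703 × 0.8351 = 3092.331

3092.331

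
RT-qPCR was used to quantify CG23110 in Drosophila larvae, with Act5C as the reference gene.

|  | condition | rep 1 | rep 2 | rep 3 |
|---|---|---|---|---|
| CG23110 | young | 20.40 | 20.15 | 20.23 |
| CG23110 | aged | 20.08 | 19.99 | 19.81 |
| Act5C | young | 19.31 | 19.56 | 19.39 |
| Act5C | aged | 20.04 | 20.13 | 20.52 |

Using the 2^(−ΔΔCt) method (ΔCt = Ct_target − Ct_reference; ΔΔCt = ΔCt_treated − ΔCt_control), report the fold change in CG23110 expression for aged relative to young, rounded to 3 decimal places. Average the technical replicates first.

Mean Ct: CG23110 young 20.260; CG23110 aged 19.960; Act5C young 19.420; Act5C aged 20.230
ΔCt(young) = 20.260 − 19.420 = 0.840
ΔCt(aged) = 19.960 − 20.230 = -0.270
ΔΔCt = -0.270 − 0.840 = -1.110
Fold change = 2^(−(-1.110)) = 2^1.110 = 2.1585

2.158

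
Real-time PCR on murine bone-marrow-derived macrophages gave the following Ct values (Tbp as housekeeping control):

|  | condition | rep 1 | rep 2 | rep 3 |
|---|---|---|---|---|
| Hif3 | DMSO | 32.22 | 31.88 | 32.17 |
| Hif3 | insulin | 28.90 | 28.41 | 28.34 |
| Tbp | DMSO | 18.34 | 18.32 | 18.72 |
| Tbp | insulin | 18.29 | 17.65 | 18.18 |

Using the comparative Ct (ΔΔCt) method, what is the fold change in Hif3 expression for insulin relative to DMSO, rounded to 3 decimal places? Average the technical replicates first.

8.694

Mean Ct: Hif3 DMSO 32.090; Hif3 insulin 28.550; Tbp DMSO 18.460; Tbp insulin 18.040
ΔCt(DMSO) = 32.090 − 18.460 = 13.630
ΔCt(insulin) = 28.550 − 18.040 = 10.510
ΔΔCt = 10.510 − 13.630 = -3.120
Fold change = 2^(−(-3.120)) = 2^3.120 = 8.6939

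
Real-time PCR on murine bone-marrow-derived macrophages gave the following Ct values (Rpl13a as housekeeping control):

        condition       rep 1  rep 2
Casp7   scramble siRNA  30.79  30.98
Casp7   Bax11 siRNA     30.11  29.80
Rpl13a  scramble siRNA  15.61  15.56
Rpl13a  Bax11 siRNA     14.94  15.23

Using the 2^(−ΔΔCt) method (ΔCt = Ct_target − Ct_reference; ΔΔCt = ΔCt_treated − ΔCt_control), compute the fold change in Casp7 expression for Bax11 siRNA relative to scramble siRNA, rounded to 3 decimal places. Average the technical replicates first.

Mean Ct: Casp7 scramble siRNA 30.885; Casp7 Bax11 siRNA 29.955; Rpl13a scramble siRNA 15.585; Rpl13a Bax11 siRNA 15.085
ΔCt(scramble siRNA) = 30.885 − 15.585 = 15.300
ΔCt(Bax11 siRNA) = 29.955 − 15.085 = 14.870
ΔΔCt = 14.870 − 15.300 = -0.430
Fold change = 2^(−(-0.430)) = 2^0.430 = 1.3472

1.347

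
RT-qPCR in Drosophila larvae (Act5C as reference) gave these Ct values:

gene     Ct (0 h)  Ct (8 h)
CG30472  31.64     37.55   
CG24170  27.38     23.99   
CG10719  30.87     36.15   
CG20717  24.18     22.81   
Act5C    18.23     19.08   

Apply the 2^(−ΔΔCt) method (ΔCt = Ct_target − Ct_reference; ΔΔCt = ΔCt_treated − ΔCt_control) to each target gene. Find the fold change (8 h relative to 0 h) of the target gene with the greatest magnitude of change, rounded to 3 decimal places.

CG30472: ΔΔCt = (37.55−19.08) − (31.64−18.23) = 18.47 − 13.41 = 5.06; fold change = 2^-5.06 = 0.030
CG24170: ΔΔCt = (23.99−19.08) − (27.38−18.23) = 4.91 − 9.15 = -4.24; fold change = 2^4.24 = 18.896
CG10719: ΔΔCt = (36.15−19.08) − (30.87−18.23) = 17.07 − 12.64 = 4.43; fold change = 2^-4.43 = 0.046
CG20717: ΔΔCt = (22.81−19.08) − (24.18−18.23) = 3.73 − 5.95 = -2.22; fold change = 2^2.22 = 4.659
CG30472 has the largest |ΔΔCt| = 5.06.

0.030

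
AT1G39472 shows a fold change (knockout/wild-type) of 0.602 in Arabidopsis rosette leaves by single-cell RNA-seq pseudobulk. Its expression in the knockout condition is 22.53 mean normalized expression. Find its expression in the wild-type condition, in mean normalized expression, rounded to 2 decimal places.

wild-type expression = 22.53 / 0.602 = 37.43

37.43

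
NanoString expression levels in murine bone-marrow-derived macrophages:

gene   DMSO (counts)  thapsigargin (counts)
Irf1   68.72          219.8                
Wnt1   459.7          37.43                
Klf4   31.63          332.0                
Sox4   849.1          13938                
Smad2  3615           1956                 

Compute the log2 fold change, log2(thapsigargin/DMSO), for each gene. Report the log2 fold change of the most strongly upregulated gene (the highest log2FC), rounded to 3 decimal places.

4.037

log2(219.8/68.72) = 1.677  (Irf1)
log2(37.43/459.7) = -3.618  (Wnt1)
log2(332.0/31.63) = 3.392  (Klf4)
log2(13938/849.1) = 4.037  (Sox4)
log2(1956/3615) = -0.886  (Smad2)
Sox4 is most strongly upregulated.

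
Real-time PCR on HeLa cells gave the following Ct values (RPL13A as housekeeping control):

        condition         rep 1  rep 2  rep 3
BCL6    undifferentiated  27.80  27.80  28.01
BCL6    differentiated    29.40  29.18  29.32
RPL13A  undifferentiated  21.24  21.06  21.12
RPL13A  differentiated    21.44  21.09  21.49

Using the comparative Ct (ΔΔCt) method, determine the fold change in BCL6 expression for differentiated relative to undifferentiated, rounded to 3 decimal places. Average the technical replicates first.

0.426

Mean Ct: BCL6 undifferentiated 27.870; BCL6 differentiated 29.300; RPL13A undifferentiated 21.140; RPL13A differentiated 21.340
ΔCt(undifferentiated) = 27.870 − 21.140 = 6.730
ΔCt(differentiated) = 29.300 − 21.340 = 7.960
ΔΔCt = 7.960 − 6.730 = 1.230
Fold change = 2^(−1.230) = 0.4263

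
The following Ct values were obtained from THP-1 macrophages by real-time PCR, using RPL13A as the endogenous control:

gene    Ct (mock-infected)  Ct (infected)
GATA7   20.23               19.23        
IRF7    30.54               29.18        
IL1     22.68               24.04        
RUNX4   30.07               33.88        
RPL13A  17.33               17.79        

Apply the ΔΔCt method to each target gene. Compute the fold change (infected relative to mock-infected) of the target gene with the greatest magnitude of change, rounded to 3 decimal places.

GATA7: ΔΔCt = (19.23−17.79) − (20.23−17.33) = 1.44 − 2.90 = -1.46; fold change = 2^1.46 = 2.751
IRF7: ΔΔCt = (29.18−17.79) − (30.54−17.33) = 11.39 − 13.21 = -1.82; fold change = 2^1.82 = 3.531
IL1: ΔΔCt = (24.04−17.79) − (22.68−17.33) = 6.25 − 5.35 = 0.90; fold change = 2^-0.90 = 0.536
RUNX4: ΔΔCt = (33.88−17.79) − (30.07−17.33) = 16.09 − 12.74 = 3.35; fold change = 2^-3.35 = 0.098
RUNX4 has the largest |ΔΔCt| = 3.35.

0.098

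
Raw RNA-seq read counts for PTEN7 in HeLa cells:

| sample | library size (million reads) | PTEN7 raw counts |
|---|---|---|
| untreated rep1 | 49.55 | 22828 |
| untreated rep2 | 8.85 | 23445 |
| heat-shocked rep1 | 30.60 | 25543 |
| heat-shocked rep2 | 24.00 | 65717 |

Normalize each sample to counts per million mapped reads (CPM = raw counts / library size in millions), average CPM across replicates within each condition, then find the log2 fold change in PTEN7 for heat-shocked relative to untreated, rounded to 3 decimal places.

0.200

CPM(untreated rep1) = 22828 / 49.55 = 460.7064
CPM(untreated rep2) = 23445 / 8.85 = 2649.1525
CPM(heat-shocked rep1) = 25543 / 30.60 = 834.7386
CPM(heat-shocked rep2) = 65717 / 24.00 = 2738.2083
mean CPM(untreated) = 1554.9294; mean CPM(heat-shocked) = 1786.4734
Fold change = 1786.4734 / 1554.9294 = 1.14891
log2(1.14891) = 0.2003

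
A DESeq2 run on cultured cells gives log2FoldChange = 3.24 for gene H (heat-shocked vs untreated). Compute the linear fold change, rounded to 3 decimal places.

9.448

Fold change = 2^(3.24) = 9.4479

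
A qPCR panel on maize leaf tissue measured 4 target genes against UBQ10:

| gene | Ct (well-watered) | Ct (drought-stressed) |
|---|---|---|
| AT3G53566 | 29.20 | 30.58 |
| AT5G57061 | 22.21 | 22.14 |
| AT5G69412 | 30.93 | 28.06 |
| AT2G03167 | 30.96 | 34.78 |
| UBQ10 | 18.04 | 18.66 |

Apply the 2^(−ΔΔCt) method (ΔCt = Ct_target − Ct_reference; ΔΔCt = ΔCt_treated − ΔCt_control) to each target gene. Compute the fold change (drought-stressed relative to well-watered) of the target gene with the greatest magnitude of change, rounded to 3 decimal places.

11.236

AT3G53566: ΔΔCt = (30.58−18.66) − (29.20−18.04) = 11.92 − 11.16 = 0.76; fold change = 2^-0.76 = 0.590
AT5G57061: ΔΔCt = (22.14−18.66) − (22.21−18.04) = 3.48 − 4.17 = -0.69; fold change = 2^0.69 = 1.613
AT5G69412: ΔΔCt = (28.06−18.66) − (30.93−18.04) = 9.40 − 12.89 = -3.49; fold change = 2^3.49 = 11.236
AT2G03167: ΔΔCt = (34.78−18.66) − (30.96−18.04) = 16.12 − 12.92 = 3.20; fold change = 2^-3.20 = 0.109
AT5G69412 has the largest |ΔΔCt| = 3.49.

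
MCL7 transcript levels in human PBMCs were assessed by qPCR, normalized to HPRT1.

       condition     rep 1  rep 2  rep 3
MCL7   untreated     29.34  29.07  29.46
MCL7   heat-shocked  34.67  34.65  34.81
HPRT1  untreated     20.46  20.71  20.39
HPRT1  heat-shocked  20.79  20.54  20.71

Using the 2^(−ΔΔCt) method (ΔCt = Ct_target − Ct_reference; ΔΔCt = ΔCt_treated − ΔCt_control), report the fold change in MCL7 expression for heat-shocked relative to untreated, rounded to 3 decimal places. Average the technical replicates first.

Mean Ct: MCL7 untreated 29.290; MCL7 heat-shocked 34.710; HPRT1 untreated 20.520; HPRT1 heat-shocked 20.680
ΔCt(untreated) = 29.290 − 20.520 = 8.770
ΔCt(heat-shocked) = 34.710 − 20.680 = 14.030
ΔΔCt = 14.030 − 8.770 = 5.260
Fold change = 2^(−5.260) = 0.0261

0.026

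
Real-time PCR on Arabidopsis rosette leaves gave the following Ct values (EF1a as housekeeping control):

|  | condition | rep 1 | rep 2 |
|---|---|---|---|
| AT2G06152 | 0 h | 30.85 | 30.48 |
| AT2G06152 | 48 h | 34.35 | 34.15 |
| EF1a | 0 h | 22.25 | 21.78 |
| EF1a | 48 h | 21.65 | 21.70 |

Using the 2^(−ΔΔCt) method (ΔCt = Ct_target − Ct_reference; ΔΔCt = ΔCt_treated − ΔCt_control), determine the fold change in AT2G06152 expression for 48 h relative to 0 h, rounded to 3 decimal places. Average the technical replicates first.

Mean Ct: AT2G06152 0 h 30.665; AT2G06152 48 h 34.250; EF1a 0 h 22.015; EF1a 48 h 21.675
ΔCt(0 h) = 30.665 − 22.015 = 8.650
ΔCt(48 h) = 34.250 − 21.675 = 12.575
ΔΔCt = 12.575 − 8.650 = 3.925
Fold change = 2^(−3.925) = 0.0658

0.066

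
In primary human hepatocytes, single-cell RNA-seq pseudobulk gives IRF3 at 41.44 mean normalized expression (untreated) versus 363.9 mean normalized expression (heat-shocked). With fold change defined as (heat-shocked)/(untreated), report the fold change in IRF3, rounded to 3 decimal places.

Fold change = 363.9 / 41.44 = 8.7814
IRF3 is upregulated.

8.781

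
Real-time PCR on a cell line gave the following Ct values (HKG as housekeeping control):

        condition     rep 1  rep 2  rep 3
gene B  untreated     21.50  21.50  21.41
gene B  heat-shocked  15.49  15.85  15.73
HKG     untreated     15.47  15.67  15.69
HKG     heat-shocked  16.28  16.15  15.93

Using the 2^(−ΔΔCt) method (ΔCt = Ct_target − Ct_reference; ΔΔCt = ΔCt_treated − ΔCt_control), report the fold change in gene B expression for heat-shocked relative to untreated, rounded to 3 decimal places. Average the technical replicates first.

Mean Ct: gene B untreated 21.470; gene B heat-shocked 15.690; HKG untreated 15.610; HKG heat-shocked 16.120
ΔCt(untreated) = 21.470 − 15.610 = 5.860
ΔCt(heat-shocked) = 15.690 − 16.120 = -0.430
ΔΔCt = -0.430 − 5.860 = -6.290
Fold change = 2^(−(-6.290)) = 2^6.290 = 78.2490

78.249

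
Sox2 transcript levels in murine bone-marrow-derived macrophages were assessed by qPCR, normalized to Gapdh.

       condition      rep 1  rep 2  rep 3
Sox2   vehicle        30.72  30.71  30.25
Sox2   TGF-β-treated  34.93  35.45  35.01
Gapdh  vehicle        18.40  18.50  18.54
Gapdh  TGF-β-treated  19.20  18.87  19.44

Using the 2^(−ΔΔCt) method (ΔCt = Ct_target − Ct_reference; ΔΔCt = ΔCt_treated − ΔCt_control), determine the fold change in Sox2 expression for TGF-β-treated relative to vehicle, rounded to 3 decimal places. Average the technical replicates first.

0.068

Mean Ct: Sox2 vehicle 30.560; Sox2 TGF-β-treated 35.130; Gapdh vehicle 18.480; Gapdh TGF-β-treated 19.170
ΔCt(vehicle) = 30.560 − 18.480 = 12.080
ΔCt(TGF-β-treated) = 35.130 − 19.170 = 15.960
ΔΔCt = 15.960 − 12.080 = 3.880
Fold change = 2^(−3.880) = 0.0679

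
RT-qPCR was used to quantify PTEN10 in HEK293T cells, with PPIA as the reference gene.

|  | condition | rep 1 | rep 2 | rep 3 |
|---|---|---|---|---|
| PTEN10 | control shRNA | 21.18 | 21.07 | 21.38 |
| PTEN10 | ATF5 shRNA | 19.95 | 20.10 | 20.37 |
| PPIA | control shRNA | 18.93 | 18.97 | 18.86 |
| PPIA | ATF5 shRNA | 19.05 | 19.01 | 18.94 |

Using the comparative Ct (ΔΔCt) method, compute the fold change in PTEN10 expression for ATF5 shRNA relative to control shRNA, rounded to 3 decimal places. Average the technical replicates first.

2.219

Mean Ct: PTEN10 control shRNA 21.210; PTEN10 ATF5 shRNA 20.140; PPIA control shRNA 18.920; PPIA ATF5 shRNA 19.000
ΔCt(control shRNA) = 21.210 − 18.920 = 2.290
ΔCt(ATF5 shRNA) = 20.140 − 19.000 = 1.140
ΔΔCt = 1.140 − 2.290 = -1.150
Fold change = 2^(−(-1.150)) = 2^1.150 = 2.2191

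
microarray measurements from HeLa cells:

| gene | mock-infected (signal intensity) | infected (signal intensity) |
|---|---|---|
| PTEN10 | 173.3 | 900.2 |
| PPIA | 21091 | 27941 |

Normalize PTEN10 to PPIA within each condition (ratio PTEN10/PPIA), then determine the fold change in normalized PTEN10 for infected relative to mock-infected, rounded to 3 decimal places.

PTEN10/PPIA (mock-infected) = 173.3 / 21091 = 0.0082168
PTEN10/PPIA (infected) = 900.2 / 27941 = 0.032218
Fold change = 0.032218 / 0.0082168 = 3.9210

3.921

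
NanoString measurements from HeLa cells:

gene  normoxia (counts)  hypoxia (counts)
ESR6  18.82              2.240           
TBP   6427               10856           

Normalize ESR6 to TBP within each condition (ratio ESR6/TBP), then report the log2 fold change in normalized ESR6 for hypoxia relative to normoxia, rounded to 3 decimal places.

ESR6/TBP (normoxia) = 18.82 / 6427 = 0.0029283
ESR6/TBP (hypoxia) = 2.240 / 10856 = 0.00020634
Fold change = 0.00020634 / 0.0029283 = 0.0705
log2(0.0705) = -3.8270

-3.827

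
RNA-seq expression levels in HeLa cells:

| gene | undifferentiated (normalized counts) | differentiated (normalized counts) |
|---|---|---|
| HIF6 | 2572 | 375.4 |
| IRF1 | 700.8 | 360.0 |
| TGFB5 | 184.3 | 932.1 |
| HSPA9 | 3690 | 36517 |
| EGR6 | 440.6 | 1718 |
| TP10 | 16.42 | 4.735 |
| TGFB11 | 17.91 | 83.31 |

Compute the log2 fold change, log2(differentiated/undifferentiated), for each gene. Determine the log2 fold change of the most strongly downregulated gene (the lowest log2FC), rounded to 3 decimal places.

log2(375.4/2572) = -2.776  (HIF6)
log2(360.0/700.8) = -0.961  (IRF1)
log2(932.1/184.3) = 2.338  (TGFB5)
log2(36517/3690) = 3.307  (HSPA9)
log2(1718/440.6) = 1.963  (EGR6)
log2(4.735/16.42) = -1.794  (TP10)
log2(83.31/17.91) = 2.218  (TGFB11)
HIF6 is most strongly downregulated.

-2.776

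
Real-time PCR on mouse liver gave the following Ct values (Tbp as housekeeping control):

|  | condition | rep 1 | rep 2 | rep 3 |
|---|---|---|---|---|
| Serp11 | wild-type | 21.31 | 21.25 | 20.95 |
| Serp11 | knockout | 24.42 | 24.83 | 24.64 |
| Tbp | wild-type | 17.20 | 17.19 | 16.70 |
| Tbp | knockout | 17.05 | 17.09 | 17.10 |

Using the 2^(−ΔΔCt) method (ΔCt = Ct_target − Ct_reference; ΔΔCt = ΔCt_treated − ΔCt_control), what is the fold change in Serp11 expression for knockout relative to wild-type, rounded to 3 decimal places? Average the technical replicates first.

Mean Ct: Serp11 wild-type 21.170; Serp11 knockout 24.630; Tbp wild-type 17.030; Tbp knockout 17.080
ΔCt(wild-type) = 21.170 − 17.030 = 4.140
ΔCt(knockout) = 24.630 − 17.080 = 7.550
ΔΔCt = 7.550 − 4.140 = 3.410
Fold change = 2^(−3.410) = 0.0941

0.094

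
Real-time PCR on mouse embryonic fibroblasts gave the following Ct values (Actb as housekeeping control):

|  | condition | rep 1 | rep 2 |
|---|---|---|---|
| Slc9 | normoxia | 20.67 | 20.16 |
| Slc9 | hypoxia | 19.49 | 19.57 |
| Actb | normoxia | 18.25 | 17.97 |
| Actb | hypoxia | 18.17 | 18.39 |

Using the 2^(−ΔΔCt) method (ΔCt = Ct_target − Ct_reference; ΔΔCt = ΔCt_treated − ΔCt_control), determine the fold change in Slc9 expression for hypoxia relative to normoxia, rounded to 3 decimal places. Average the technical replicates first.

2.078

Mean Ct: Slc9 normoxia 20.415; Slc9 hypoxia 19.530; Actb normoxia 18.110; Actb hypoxia 18.280
ΔCt(normoxia) = 20.415 − 18.110 = 2.305
ΔCt(hypoxia) = 19.530 − 18.280 = 1.250
ΔΔCt = 1.250 − 2.305 = -1.055
Fold change = 2^(−(-1.055)) = 2^1.055 = 2.0777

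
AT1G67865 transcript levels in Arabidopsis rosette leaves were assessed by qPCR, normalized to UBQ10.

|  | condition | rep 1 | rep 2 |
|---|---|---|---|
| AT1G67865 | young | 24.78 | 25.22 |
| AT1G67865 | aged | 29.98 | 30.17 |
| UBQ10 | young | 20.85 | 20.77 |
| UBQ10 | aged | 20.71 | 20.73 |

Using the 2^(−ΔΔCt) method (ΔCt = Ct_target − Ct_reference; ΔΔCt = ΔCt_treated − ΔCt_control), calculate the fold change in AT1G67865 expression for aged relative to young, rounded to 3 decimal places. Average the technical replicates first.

0.028

Mean Ct: AT1G67865 young 25.000; AT1G67865 aged 30.075; UBQ10 young 20.810; UBQ10 aged 20.720
ΔCt(young) = 25.000 − 20.810 = 4.190
ΔCt(aged) = 30.075 − 20.720 = 9.355
ΔΔCt = 9.355 − 4.190 = 5.165
Fold change = 2^(−5.165) = 0.0279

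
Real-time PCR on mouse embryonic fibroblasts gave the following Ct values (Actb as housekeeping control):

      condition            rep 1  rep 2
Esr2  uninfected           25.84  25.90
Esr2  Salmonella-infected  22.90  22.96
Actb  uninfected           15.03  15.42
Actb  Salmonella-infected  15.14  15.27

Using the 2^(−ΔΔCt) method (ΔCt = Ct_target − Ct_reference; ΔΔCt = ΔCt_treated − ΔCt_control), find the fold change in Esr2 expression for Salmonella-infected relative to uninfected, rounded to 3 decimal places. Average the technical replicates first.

7.568

Mean Ct: Esr2 uninfected 25.870; Esr2 Salmonella-infected 22.930; Actb uninfected 15.225; Actb Salmonella-infected 15.205
ΔCt(uninfected) = 25.870 − 15.225 = 10.645
ΔCt(Salmonella-infected) = 22.930 − 15.205 = 7.725
ΔΔCt = 7.725 − 10.645 = -2.920
Fold change = 2^(−(-2.920)) = 2^2.920 = 7.5685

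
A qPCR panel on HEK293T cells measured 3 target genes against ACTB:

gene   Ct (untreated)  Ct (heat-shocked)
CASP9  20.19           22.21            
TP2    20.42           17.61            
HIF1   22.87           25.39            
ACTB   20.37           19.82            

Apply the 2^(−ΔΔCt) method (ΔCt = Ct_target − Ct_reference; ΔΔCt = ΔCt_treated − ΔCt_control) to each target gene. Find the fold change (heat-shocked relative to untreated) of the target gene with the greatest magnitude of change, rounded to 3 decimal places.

0.119

CASP9: ΔΔCt = (22.21−19.82) − (20.19−20.37) = 2.39 − (-0.18) = 2.57; fold change = 2^-2.57 = 0.168
TP2: ΔΔCt = (17.61−19.82) − (20.42−20.37) = -2.21 − 0.05 = -2.26; fold change = 2^2.26 = 4.790
HIF1: ΔΔCt = (25.39−19.82) − (22.87−20.37) = 5.57 − 2.50 = 3.07; fold change = 2^-3.07 = 0.119
HIF1 has the largest |ΔΔCt| = 3.07.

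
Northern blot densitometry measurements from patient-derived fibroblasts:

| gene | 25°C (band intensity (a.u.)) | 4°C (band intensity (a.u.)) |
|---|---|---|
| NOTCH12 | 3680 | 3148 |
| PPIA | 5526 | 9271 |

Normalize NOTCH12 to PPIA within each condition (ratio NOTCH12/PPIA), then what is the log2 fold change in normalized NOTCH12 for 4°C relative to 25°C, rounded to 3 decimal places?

NOTCH12/PPIA (25°C) = 3680 / 5526 = 0.66594
NOTCH12/PPIA (4°C) = 3148 / 9271 = 0.33955
Fold change = 0.33955 / 0.66594 = 0.5099
log2(0.5099) = -0.9718

-0.972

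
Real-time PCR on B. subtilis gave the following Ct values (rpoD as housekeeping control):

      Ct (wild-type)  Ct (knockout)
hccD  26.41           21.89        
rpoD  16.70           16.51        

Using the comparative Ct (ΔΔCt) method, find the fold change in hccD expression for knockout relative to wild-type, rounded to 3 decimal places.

ΔCt(wild-type) = 26.410 − 16.700 = 9.710
ΔCt(knockout) = 21.890 − 16.510 = 5.380
ΔΔCt = 5.380 − 9.710 = -4.330
Fold change = 2^(−(-4.330)) = 2^4.330 = 20.1122

20.112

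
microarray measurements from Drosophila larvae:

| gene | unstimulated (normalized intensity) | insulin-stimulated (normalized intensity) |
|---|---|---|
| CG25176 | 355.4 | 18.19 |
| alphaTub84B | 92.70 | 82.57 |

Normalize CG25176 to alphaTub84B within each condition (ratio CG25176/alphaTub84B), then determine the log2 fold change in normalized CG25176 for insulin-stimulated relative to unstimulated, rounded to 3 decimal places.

-4.121

CG25176/alphaTub84B (unstimulated) = 355.4 / 92.70 = 3.8339
CG25176/alphaTub84B (insulin-stimulated) = 18.19 / 82.57 = 0.2203
Fold change = 0.2203 / 3.8339 = 0.0575
log2(0.0575) = -4.1213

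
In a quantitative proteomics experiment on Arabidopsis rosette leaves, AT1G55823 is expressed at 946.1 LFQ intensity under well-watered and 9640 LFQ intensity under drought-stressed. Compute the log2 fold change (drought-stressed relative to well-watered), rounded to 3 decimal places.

3.349

Fold change = 9640 / 946.1 = 10.1892
log2(10.1892) = 3.3490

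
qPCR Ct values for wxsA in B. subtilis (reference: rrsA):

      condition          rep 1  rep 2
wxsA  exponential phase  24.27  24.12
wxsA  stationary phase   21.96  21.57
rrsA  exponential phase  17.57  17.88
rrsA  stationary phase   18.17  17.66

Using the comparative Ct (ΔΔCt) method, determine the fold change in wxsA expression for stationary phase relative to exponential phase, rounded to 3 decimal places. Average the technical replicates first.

Mean Ct: wxsA exponential phase 24.195; wxsA stationary phase 21.765; rrsA exponential phase 17.725; rrsA stationary phase 17.915
ΔCt(exponential phase) = 24.195 − 17.725 = 6.470
ΔCt(stationary phase) = 21.765 − 17.915 = 3.850
ΔΔCt = 3.850 − 6.470 = -2.620
Fold change = 2^(−(-2.620)) = 2^2.620 = 6.1475

6.148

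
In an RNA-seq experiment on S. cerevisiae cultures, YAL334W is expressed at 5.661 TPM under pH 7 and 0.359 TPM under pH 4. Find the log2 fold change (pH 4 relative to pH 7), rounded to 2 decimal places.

Fold change = 0.359 / 5.661 = 0.0634
log2(0.0634) = -3.979

-3.98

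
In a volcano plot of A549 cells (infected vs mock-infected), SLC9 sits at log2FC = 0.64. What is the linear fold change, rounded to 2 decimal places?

Fold change = 2^(0.64) = 1.558

1.56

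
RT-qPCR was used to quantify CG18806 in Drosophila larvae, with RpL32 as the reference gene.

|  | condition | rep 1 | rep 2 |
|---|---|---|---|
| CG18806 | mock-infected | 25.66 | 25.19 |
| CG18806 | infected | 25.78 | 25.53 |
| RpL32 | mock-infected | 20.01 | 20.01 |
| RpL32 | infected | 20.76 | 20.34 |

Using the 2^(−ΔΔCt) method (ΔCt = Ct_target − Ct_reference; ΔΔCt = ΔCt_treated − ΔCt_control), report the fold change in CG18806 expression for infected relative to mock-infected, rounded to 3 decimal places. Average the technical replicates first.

1.240

Mean Ct: CG18806 mock-infected 25.425; CG18806 infected 25.655; RpL32 mock-infected 20.010; RpL32 infected 20.550
ΔCt(mock-infected) = 25.425 − 20.010 = 5.415
ΔCt(infected) = 25.655 − 20.550 = 5.105
ΔΔCt = 5.105 − 5.415 = -0.310
Fold change = 2^(−(-0.310)) = 2^0.310 = 1.2397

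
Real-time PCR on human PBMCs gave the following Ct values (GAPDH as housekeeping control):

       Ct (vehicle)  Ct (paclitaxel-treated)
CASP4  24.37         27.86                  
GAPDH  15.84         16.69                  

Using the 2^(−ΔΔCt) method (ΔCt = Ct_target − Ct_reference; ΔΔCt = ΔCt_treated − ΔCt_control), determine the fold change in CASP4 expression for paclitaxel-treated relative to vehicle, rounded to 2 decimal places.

0.16

ΔCt(vehicle) = 24.370 − 15.840 = 8.530
ΔCt(paclitaxel-treated) = 27.860 − 16.690 = 11.170
ΔΔCt = 11.170 − 8.530 = 2.640
Fold change = 2^(−2.640) = 0.160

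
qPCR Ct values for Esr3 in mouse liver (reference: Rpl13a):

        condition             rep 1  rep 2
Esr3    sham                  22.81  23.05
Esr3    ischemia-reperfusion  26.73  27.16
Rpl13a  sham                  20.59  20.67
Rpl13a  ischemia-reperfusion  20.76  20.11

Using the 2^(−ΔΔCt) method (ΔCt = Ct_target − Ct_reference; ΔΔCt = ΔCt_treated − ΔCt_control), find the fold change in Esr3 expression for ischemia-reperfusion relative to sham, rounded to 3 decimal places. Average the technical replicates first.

0.054

Mean Ct: Esr3 sham 22.930; Esr3 ischemia-reperfusion 26.945; Rpl13a sham 20.630; Rpl13a ischemia-reperfusion 20.435
ΔCt(sham) = 22.930 − 20.630 = 2.300
ΔCt(ischemia-reperfusion) = 26.945 − 20.435 = 6.510
ΔΔCt = 6.510 − 2.300 = 4.210
Fold change = 2^(−4.210) = 0.0540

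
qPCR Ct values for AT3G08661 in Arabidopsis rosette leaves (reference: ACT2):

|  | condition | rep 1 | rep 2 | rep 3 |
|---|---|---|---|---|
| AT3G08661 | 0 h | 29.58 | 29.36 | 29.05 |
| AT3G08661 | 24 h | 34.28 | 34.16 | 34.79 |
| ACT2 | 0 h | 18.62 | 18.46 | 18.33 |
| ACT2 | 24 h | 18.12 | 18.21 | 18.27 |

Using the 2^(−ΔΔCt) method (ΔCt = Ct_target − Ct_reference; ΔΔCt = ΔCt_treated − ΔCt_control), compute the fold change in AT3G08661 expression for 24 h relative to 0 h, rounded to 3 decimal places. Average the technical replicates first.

0.025

Mean Ct: AT3G08661 0 h 29.330; AT3G08661 24 h 34.410; ACT2 0 h 18.470; ACT2 24 h 18.200
ΔCt(0 h) = 29.330 − 18.470 = 10.860
ΔCt(24 h) = 34.410 − 18.200 = 16.210
ΔΔCt = 16.210 − 10.860 = 5.350
Fold change = 2^(−5.350) = 0.0245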